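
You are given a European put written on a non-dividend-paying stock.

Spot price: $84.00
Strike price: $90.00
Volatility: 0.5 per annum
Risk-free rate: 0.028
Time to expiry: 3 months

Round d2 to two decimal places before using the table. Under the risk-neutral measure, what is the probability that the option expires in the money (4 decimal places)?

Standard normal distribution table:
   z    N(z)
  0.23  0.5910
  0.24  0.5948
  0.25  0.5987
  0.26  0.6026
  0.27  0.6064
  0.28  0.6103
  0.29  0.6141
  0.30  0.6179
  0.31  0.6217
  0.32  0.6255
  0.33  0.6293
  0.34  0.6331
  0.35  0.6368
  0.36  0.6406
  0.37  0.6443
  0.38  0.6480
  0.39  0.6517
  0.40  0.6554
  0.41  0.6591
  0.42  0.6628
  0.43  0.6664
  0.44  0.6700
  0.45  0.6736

0.6443

T = 0.25;  σ√T = 0.2500
d₁ = [ln(84/90) + (0.028 + ½·0.5²)·0.25] / (σ√T) = (-0.0690 + 0.0382) / 0.2500 = -0.1230 which rounds to -0.12
d₂ = -0.1230 − 0.2500 = -0.3730 which rounds to -0.37
Pr(exercise) under Q = N(−d₂) = N(0.37) = 0.6443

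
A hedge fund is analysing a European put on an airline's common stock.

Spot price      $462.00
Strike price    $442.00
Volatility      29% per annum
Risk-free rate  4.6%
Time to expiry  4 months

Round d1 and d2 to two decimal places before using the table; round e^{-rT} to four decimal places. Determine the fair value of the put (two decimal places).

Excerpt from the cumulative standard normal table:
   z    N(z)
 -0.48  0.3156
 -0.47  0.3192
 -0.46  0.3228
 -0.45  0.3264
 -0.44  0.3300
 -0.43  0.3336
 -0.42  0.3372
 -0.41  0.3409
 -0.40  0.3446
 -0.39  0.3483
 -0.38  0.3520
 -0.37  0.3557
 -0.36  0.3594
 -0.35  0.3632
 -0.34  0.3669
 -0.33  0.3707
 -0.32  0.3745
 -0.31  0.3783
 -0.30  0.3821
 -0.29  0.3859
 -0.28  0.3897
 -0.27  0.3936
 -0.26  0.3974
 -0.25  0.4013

$18.87

T = 0.3333;  σ√T = 0.1674
d₁ = [ln(462/442) + (0.046 + ½·0.29²)·0.3333] / (σ√T) = (0.0443 + 0.0293) / 0.1674 = 0.4396 ⇒ 0.44
d₂ = 0.4396 − 0.1674 = 0.2722 ⇒ 0.27
exp(−rT) = exp(−0.046·0.3333) = 0.9848
N(−d₂) = N(-0.27) = 0.3936;  N(−d₁) = N(-0.44) = 0.3300
P = 442·0.9848·0.3936 − 462·0.3300 = 171.3268 − 152.4600 = 18.8668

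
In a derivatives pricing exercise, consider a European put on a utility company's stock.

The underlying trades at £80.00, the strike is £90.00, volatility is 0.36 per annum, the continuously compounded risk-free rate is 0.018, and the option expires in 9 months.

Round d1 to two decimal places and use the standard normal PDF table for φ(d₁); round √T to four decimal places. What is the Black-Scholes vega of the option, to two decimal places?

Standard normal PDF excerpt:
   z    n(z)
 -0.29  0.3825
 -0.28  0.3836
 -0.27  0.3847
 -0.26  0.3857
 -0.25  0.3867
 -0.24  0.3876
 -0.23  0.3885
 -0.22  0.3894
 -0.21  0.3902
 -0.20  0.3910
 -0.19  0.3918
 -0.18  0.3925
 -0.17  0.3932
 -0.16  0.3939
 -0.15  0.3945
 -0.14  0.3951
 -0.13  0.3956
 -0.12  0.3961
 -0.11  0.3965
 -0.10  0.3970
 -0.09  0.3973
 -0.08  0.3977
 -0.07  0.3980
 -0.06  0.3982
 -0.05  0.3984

27.19

T = 0.75;  σ√T = 0.3118
d₁ = [ln(80/90) + (0.018 + 0.36²/2)·0.75] / 0.3118 = [-0.1178 + 0.0621] / 0.3118 = -0.1786 ⇒ -0.18
√T = √0.75 = 0.8660
φ(d₁) = φ(-0.18) = 0.3925
vega = S·φ(d₁)·√T = 80·0.3925·0.8660 = 27.1924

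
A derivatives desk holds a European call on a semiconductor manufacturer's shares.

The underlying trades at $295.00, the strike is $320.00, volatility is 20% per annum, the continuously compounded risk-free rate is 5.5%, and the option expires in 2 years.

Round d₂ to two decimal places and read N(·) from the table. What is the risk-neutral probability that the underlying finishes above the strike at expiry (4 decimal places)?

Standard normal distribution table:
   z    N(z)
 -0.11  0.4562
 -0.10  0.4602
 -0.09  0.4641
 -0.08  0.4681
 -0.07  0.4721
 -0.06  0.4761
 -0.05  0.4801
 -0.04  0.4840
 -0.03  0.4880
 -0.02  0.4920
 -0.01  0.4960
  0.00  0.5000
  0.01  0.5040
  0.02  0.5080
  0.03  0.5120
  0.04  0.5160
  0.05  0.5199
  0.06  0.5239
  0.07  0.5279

σ√T = 0.2 × 1.4142 = 0.2828
d₁ = [ln(295/320) + (0.055 + ½·0.2²)·2] / (σ√T) = (-0.0813 + 0.1500) / 0.2828 = 0.2427 → 0.24
d₂ = 0.2427 − 0.2828 = -0.0401 → -0.04
Risk-neutral Pr[S_T > K] = N(d₂) = N(-0.04) = 0.4840

0.4840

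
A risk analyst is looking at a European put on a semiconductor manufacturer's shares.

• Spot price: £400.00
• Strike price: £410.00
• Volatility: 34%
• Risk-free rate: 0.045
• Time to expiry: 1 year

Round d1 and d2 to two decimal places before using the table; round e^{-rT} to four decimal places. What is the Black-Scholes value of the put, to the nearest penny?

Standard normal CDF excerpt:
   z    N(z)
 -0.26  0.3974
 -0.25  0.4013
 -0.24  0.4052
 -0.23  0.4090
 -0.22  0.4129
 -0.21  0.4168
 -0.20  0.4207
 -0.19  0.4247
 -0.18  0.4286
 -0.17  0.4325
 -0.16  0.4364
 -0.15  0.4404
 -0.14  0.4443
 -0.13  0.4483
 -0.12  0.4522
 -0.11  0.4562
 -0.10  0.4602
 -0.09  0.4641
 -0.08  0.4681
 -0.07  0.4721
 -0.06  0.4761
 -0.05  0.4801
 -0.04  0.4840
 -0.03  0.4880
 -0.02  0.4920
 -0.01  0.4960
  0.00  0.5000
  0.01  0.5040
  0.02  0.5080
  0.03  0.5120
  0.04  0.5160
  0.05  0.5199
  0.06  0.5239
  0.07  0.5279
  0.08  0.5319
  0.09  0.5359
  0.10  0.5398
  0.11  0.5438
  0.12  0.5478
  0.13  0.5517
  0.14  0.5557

T = 1;  σ√T = 0.3400
ln(S/K) + (r + σ²/2)T = ln(400/410) + (0.045 + 0.34²/2)·1 = -0.0247 + 0.1028 = 0.0781
d₁ = 0.0781 / 0.3400 = 0.2297 ⇒ 0.23
d₂ = d₁ − σ√T = 0.2297 − 0.3400 = -0.1103 ⇒ -0.11
exp(−rT) = exp(−0.045·1) = 0.9560
P = 410·0.9560·N(0.11) − 400·N(-0.23) = 410·0.9560·0.5438 − 400·0.4090 = 213.1478 − 163.6000 = 49.5478

£49.55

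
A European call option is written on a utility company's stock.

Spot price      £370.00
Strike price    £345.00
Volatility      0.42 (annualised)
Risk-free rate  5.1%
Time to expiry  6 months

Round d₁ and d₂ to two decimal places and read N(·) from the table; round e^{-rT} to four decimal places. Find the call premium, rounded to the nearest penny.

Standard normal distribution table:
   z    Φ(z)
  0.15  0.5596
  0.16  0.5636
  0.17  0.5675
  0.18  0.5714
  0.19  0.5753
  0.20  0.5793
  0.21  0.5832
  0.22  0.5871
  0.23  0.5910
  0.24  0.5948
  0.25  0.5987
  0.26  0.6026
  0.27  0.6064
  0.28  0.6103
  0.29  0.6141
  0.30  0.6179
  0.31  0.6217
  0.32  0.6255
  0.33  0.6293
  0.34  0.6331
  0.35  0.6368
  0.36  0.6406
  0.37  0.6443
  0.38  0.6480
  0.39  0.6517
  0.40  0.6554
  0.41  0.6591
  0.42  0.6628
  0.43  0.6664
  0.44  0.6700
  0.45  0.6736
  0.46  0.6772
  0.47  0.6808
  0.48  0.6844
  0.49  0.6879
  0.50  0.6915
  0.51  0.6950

£61.04

σ√T = 0.42 × 0.7071 = 0.2970
d₁ = [ln(370/345) + (0.051 + 0.42²/2)·0.5] / 0.2970 = [0.0700 + 0.0696] / 0.2970 = 0.4699 → 0.47
d₂ = d₁ − σ√T = 0.4699 − 0.2970 = 0.1729 → 0.17
exp(−rT) = exp(−0.051·0.5) = 0.9748
C = 370·N(0.47) − 345·0.9748·N(0.17) = 370·0.6808 − 345·0.9748·0.5675 = 251.8960 − 190.8537 = 61.0423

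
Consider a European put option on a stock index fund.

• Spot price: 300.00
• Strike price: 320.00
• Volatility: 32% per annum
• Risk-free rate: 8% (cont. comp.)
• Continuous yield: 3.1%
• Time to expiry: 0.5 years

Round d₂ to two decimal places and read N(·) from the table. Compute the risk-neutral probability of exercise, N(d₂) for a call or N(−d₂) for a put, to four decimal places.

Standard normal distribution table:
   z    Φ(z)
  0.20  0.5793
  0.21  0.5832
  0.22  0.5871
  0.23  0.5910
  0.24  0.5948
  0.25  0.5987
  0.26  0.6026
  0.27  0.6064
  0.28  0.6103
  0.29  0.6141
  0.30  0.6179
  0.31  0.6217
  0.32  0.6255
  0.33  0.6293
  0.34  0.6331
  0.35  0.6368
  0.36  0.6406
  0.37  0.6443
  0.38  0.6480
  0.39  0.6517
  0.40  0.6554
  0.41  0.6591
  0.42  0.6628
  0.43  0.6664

T = 0.5;  σ√T = 0.2263
d₁ = [ln(300/320) + (0.08 − 0.031 + 0.32²/2)·0.5] / 0.2263 = [-0.0645 + 0.0501] / 0.2263 = -0.0638 → -0.06
d₂ = d₁ − σ√T = -0.0638 − 0.2263 = -0.2901 → -0.29
Risk-neutral Pr[S_T < K] = N(−d₂) = N(0.29) = 0.6141

0.6141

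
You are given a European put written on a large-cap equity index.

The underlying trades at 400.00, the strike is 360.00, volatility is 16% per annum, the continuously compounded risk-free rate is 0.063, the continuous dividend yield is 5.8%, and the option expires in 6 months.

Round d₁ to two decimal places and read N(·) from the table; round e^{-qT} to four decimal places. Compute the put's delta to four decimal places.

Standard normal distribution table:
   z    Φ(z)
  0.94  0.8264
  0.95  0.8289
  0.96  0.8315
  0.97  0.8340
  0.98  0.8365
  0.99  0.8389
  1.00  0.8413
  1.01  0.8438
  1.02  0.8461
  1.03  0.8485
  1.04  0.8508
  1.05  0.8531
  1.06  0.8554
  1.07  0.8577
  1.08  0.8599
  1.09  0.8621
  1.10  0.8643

-0.1517

σ√T = 0.16 × 0.7071 = 0.1131
d₁ = [ln(400/360) + (0.063 − 0.058 + ½·0.16²)·0.5] / (σ√T) = (0.1054 + 0.0089) / 0.1131 = 1.0099 ≈ 1.01
N(d₁) = N(1.01) = 0.8438
Δ_put = exp(−qT)·(N(d₁) − 1) = 0.9714·(0.8438 − 1) = -0.1517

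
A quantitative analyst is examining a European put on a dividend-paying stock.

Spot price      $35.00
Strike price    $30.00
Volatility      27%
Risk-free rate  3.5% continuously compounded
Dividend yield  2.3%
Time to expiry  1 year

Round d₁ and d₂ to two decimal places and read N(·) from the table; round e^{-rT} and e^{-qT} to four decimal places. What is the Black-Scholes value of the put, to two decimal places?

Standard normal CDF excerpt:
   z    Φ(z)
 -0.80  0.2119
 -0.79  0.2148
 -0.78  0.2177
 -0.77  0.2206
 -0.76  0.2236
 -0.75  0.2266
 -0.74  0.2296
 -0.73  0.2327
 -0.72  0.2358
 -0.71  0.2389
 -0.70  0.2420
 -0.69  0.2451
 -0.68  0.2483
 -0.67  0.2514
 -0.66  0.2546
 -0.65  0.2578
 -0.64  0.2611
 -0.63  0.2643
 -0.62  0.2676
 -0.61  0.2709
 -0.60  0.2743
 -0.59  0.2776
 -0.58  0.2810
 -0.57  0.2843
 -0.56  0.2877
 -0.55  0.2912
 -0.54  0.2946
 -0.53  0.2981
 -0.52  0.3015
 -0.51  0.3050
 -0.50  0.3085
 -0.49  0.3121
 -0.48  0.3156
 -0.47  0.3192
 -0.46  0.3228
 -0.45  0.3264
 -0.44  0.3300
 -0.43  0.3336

T = 1;  σ√T = 0.2700
d₁ = [ln(35/30) + (0.035 − 0.023 + 0.27²/2)·1] / 0.2700 = [0.1542 + 0.0485] / 0.2700 = 0.7504 which rounds to 0.75
d₂ = d₁ − σ√T = 0.7504 − 0.2700 = 0.4804 which rounds to 0.48
exp(−qT) = exp(−0.023·1) = 0.9773;  exp(−rT) = exp(−0.035·1) = 0.9656
N(−d₂) = N(-0.48) = 0.3156;  N(−d₁) = N(-0.75) = 0.2266
P = 30·0.9656·0.3156 − 35·0.9773·0.2266 = 9.1423 − 7.7510 = 1.3913

$1.39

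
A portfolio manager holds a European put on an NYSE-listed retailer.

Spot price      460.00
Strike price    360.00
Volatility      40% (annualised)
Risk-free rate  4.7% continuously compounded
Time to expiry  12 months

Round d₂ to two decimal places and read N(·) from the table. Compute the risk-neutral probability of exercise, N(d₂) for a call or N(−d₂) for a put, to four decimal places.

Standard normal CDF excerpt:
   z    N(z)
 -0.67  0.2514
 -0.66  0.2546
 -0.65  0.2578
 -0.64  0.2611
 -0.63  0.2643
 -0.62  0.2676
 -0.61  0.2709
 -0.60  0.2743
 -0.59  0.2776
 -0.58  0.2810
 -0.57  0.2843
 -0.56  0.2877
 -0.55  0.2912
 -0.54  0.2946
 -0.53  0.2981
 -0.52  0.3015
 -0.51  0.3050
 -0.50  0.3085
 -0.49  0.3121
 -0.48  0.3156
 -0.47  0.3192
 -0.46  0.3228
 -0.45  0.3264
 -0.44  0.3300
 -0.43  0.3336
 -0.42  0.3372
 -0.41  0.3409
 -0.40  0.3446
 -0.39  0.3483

0.2981

σ√T = 0.4·√1 = 0.4000
ln(S/K) + (r + σ²/2)T = ln(460/360) + (0.047 + 0.4²/2)·1 = 0.2451 + 0.1270 = 0.3721
d₁ = 0.3721 / 0.4000 = 0.9303 → 0.93
d₂ = d₁ − σ√T = 0.9303 − 0.4000 = 0.5303 → 0.53
Risk-neutral Pr[S_T < K] = N(−d₂) = N(-0.53) = 0.2981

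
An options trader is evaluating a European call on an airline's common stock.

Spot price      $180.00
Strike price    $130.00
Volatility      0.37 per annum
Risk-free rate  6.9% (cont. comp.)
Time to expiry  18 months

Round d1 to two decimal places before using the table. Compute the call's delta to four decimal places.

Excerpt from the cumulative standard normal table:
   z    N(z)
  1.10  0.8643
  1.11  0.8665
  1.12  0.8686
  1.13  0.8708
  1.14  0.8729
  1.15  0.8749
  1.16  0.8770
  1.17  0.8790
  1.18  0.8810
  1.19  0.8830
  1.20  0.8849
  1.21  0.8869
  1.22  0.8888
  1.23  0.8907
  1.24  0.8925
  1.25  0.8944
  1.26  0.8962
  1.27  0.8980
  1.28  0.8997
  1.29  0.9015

0.8790

σ√T = 0.37·√1.5 = 0.4532
d₁ = [ln(180/130) + (0.069 + ½·0.37²)·1.5] / (σ√T) = (0.3254 + 0.2062) / 0.4532 = 1.1731 ⇒ 1.17
N(d₁) = N(1.17) = 0.8790
Δ_call = N(d₁) = 0.8790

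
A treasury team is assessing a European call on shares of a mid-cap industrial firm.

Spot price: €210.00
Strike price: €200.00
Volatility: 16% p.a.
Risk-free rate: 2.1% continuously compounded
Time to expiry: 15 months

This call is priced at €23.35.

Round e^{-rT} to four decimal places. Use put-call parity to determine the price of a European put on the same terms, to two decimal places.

exp(−rT) = exp(−0.021·1.25) = 0.9741
Put-call parity: C − P = S − K·e^(−rT) = 210 − 200·0.9741 = 210 − 194.8200 = 15.1800
P = C − (C − P) = 23.35 − (15.1800) = 8.1700

€8.17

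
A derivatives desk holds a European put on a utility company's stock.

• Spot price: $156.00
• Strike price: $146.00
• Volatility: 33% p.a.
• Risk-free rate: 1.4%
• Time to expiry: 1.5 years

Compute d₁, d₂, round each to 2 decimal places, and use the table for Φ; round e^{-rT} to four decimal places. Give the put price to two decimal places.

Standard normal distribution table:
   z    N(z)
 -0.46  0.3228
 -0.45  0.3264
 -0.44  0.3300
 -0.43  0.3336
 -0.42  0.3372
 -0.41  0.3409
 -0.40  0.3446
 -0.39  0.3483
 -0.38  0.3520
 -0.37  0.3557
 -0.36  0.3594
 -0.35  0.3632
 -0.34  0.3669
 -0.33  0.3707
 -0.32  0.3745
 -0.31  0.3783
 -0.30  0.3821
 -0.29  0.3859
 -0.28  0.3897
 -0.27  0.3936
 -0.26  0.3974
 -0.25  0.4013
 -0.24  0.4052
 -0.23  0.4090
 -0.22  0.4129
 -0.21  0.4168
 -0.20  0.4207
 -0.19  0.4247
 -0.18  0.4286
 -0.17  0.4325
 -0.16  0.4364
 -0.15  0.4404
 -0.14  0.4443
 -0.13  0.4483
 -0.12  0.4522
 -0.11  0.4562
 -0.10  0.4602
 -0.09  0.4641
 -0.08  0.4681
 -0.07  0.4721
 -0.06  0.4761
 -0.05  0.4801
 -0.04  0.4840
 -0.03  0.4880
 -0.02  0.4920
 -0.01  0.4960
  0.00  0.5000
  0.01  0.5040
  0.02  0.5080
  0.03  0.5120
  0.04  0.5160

σ√T = 0.33·√1.5 = 0.4042
d₁ = [ln(156/146) + (0.014 + 0.33²/2)·1.5] / 0.4042 = [0.0662 + 0.1027] / 0.4042 = 0.4180 ≈ 0.42
d₂ = d₁ − σ√T = 0.4180 − 0.4042 = 0.0138 ≈ 0.01
exp(−rT) = exp(−0.014·1.5) = 0.9792
N(−d₂) = N(-0.01) = 0.4960;  N(−d₁) = N(-0.42) = 0.3372
P = 146·0.9792·0.4960 − 156·0.3372 = 70.9097 − 52.6032 = 18.3065

$18.31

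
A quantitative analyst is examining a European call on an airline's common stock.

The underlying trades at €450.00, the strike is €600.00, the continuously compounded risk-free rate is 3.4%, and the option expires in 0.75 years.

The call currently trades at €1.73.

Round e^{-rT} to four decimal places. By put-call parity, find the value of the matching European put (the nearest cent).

exp(−rT) = exp(−0.034·0.75) = 0.9748
Put-call parity: C − P = S − K·e^(−rT) = 450 − 600·0.9748 = 450 − 584.8800 = -134.8800
P = C − (C − P) = 1.73 − (-134.8800) = 136.6100

€136.61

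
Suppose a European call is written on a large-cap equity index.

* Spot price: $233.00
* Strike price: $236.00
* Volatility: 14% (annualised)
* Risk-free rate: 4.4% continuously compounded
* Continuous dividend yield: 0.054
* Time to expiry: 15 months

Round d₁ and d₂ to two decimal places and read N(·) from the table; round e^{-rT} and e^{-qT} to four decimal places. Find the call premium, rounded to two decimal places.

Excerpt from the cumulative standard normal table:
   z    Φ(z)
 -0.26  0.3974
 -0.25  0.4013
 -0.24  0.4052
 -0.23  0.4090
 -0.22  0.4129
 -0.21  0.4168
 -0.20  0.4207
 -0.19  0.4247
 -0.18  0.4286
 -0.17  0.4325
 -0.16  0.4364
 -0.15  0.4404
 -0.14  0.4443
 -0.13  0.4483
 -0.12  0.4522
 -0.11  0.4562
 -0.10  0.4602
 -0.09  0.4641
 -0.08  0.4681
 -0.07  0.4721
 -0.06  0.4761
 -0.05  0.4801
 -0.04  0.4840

σ√T = 0.14 × 1.1180 = 0.1565
ln(S/K) + (r − q + σ²/2)T = ln(233/236) + (0.044 − 0.054 + 0.14²/2)·1.25 = -0.0128 − 0.0003 = -0.0130
d₁ = -0.0130 / 0.1565 = -0.0833 ⇒ -0.08
d₂ = d₁ − σ√T = -0.0833 − 0.1565 = -0.2399 ⇒ -0.24
exp(−qT) = exp(−0.054·1.25) = 0.9347;  exp(−rT) = exp(−0.044·1.25) = 0.9465
C = 233·0.9347·N(-0.08) − 236·0.9465·N(-0.24) = 233·0.9347·0.4681 − 236·0.9465·0.4052 = 101.9452 − 90.5111 = 11.4341

$11.43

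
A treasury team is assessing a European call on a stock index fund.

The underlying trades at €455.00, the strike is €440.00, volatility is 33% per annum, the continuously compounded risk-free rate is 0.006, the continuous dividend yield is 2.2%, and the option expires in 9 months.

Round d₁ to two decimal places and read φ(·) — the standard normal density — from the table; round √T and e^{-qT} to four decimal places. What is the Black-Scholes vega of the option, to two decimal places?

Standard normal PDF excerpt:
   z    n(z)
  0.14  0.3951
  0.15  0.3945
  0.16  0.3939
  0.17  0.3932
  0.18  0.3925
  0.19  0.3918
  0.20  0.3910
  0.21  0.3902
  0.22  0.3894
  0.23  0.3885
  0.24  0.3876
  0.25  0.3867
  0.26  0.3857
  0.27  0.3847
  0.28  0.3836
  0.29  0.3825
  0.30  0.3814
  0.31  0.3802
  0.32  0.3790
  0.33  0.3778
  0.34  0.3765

T = 0.75;  σ√T = 0.2858
d₁ = [ln(455/440) + (0.006 − 0.022 + 0.33²/2)·0.75] / 0.2858 = [0.0335 + 0.0288] / 0.2858 = 0.2182 which rounds to 0.22
√T = √0.75 = 0.8660
φ(d₁) = φ(0.22) = 0.3894
exp(−qT) = exp(−0.022·0.75) = 0.9836
vega = S·exp(−qT)·φ(d₁)·√T = 455·0.9836·0.3894·0.8660 = 150.9189

150.92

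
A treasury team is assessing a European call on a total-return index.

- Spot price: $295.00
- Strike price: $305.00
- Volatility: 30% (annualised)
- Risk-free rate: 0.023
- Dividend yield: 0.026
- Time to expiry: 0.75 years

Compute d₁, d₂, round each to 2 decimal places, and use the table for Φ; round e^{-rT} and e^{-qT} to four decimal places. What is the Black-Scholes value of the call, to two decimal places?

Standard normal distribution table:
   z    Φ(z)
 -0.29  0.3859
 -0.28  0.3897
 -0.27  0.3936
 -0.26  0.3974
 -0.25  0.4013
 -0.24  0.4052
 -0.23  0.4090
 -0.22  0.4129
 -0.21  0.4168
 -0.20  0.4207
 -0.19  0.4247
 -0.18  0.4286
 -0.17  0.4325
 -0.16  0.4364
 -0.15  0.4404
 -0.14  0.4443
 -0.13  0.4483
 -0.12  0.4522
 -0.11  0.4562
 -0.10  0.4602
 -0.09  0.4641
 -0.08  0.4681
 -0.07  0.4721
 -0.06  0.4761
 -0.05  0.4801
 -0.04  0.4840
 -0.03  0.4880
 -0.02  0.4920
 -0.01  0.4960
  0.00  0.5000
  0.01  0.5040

σ√T = 0.3 × 0.8660 = 0.2598
d₁ = [ln(295/305) + (0.023 − 0.026 + 0.3²/2)·0.75] / 0.2598 = [-0.0333 + 0.0315] / 0.2598 = -0.0071 ≈ -0.01
d₂ = d₁ − σ√T = -0.0071 − 0.2598 = -0.2669 ≈ -0.27
exp(−qT) = exp(−0.026·0.75) = 0.9807;  exp(−rT) = exp(−0.023·0.75) = 0.9829
N(d₁) = N(-0.01) = 0.4960;  N(d₂) = N(-0.27) = 0.3936
C = 295·0.9807·0.4960 − 305·0.9829·0.3936 = 143.4960 − 117.9952 = 25.5008

$25.50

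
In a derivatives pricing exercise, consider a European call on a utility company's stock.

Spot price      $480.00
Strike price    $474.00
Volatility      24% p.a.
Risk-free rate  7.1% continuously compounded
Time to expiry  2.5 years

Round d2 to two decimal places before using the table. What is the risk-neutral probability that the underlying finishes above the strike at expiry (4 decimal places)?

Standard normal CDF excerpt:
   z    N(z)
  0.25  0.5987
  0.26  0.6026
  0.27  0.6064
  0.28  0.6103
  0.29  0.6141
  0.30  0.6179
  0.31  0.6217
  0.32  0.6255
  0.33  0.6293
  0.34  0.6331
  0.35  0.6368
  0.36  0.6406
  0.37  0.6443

σ√T = 0.24 × 1.5811 = 0.3795
d₁ = [ln(480/474) + (0.071 + ½·0.24²)·2.5] / (σ√T) = (0.0126 + 0.2495) / 0.3795 = 0.6906 which rounds to 0.69
d₂ = 0.6906 − 0.3795 = 0.3112 which rounds to 0.31
Pr(exercise) under Q = N(d₂) = 0.6217

0.6217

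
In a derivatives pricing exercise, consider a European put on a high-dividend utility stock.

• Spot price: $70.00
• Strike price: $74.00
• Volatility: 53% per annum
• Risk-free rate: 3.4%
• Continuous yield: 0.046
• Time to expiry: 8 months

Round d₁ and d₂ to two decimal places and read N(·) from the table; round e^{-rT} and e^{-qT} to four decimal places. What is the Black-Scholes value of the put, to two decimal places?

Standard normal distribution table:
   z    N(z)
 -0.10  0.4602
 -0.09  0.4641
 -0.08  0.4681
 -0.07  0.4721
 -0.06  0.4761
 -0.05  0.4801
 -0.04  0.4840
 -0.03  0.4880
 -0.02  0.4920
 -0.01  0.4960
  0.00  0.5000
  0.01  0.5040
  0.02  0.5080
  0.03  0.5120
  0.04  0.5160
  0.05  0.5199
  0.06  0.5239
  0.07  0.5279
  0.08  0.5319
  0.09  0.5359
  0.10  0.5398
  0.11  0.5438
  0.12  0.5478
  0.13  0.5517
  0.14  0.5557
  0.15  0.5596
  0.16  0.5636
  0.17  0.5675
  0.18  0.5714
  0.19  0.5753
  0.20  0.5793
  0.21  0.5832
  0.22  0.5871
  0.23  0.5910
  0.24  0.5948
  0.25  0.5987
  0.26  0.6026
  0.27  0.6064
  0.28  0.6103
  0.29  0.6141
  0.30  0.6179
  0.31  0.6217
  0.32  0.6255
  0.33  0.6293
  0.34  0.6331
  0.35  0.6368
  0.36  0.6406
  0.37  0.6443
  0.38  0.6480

$14.29

T = 0.6667;  σ√T = 0.4327
d₁ = [ln(70/74) + (0.034 − 0.046 + 0.53²/2)·0.6667] / 0.4327 = [-0.0556 + 0.0856] / 0.4327 = 0.0695 ⇒ 0.07
d₂ = d₁ − σ√T = 0.0695 − 0.4327 = -0.3633 ⇒ -0.36
e^(−qT) = e^(−0.046·0.6667) = 0.9698;  e^(−rT) = e^(−0.034·0.6667) = 0.9776
N(−d₂) = N(0.36) = 0.6406;  N(−d₁) = N(-0.07) = 0.4721
P = 74·0.9776·0.6406 − 70·0.9698·0.4721 = 46.3425 − 32.0490 = 14.2936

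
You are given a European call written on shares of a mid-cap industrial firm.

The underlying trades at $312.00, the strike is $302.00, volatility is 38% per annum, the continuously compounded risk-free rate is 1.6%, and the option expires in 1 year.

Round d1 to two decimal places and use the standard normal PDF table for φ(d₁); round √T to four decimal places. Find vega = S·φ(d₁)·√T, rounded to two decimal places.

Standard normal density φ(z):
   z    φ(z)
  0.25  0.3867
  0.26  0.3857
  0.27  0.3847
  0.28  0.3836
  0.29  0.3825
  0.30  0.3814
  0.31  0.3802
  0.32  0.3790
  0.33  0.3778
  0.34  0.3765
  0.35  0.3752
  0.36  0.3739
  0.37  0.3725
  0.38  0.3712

118.25

σ√T = 0.38 × 1.0000 = 0.3800
d₁ = [ln(312/302) + (0.016 + 0.38²/2)·1] / 0.3800 = [0.0326 + 0.0882] / 0.3800 = 0.3178 which rounds to 0.32
√T = √1 = 1.0000
φ(d₁) = φ(0.32) = 0.3790
vega = S·φ(d₁)·√T = 312·0.3790·1.0000 = 118.2480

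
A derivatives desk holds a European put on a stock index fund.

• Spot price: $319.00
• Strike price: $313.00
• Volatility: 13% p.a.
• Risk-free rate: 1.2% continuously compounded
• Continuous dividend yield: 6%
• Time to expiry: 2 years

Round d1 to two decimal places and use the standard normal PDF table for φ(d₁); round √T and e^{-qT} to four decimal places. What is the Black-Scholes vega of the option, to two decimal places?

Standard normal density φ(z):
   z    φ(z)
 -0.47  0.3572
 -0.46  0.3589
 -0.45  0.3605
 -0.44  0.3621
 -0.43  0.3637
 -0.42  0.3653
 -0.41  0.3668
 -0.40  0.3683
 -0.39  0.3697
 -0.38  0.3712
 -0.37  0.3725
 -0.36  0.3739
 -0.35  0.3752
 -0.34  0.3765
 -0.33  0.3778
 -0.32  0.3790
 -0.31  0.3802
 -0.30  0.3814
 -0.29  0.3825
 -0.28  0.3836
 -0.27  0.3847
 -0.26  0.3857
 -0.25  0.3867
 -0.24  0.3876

T = 2;  σ√T = 0.1838
d₁ = [ln(319/313) + (0.012 − 0.06 + 0.13²/2)·2] / 0.1838 = [0.0190 − 0.0791] / 0.1838 = -0.3270 which rounds to -0.33
√T = √2 = 1.4142
φ(d₁) = φ(-0.33) = 0.3778
e^(−qT) = e^(−0.06·2) = 0.8869
vega = S·e^(−qT)·φ(d₁)·√T = 319·0.8869·0.3778·1.4142 = 151.1604

151.16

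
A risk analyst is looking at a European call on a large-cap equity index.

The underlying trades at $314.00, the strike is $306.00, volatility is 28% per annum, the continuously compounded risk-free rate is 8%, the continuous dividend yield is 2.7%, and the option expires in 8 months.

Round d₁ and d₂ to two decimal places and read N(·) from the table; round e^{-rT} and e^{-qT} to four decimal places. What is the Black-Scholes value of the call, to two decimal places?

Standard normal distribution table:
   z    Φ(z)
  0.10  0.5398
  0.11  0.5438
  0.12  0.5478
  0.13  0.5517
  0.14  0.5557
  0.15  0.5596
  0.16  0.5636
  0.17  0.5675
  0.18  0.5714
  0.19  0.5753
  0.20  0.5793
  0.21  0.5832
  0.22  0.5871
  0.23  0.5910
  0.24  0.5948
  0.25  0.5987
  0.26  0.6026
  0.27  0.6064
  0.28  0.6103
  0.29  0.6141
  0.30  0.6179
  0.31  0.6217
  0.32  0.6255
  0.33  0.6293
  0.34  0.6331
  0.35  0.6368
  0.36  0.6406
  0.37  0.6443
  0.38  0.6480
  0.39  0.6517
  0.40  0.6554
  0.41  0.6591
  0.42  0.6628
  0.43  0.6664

T = 0.6667;  σ√T = 0.2286
d₁ = [ln(314/306) + (0.08 − 0.027 + 0.28²/2)·0.6667] / 0.2286 = [0.0258 + 0.0615] / 0.2286 = 0.3817 → 0.38
d₂ = d₁ − σ√T = 0.3817 − 0.2286 = 0.1531 → 0.15
exp(−qT) = exp(−0.027·0.6667) = 0.9822;  exp(−rT) = exp(−0.08·0.6667) = 0.9481
C = 314·0.9822·N(0.38) − 306·0.9481·N(0.15) = 314·0.9822·0.6480 − 306·0.9481·0.5596 = 199.8502 − 162.3504 = 37.4998

$37.50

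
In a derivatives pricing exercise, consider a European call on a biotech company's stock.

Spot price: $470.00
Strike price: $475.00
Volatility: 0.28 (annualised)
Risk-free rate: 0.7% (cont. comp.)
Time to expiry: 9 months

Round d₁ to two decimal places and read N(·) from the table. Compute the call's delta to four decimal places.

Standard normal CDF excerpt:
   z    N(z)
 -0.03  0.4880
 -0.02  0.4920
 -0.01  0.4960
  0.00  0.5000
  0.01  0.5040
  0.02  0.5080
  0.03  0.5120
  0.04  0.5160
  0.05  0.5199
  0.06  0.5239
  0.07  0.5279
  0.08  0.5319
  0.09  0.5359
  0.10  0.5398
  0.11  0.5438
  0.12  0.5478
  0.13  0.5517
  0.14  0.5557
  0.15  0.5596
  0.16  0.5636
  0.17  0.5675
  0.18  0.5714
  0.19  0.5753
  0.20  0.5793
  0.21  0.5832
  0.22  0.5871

0.5398

σ√T = 0.28 × 0.8660 = 0.2425
ln(S/K) + (r + σ²/2)T = ln(470/475) + (0.007 + 0.28²/2)·0.75 = -0.0106 + 0.0347 = 0.0241
d₁ = 0.0241 / 0.2425 = 0.0993 → 0.10
N(d₁) = N(0.10) = 0.5398
Δ_call = N(d₁) = 0.5398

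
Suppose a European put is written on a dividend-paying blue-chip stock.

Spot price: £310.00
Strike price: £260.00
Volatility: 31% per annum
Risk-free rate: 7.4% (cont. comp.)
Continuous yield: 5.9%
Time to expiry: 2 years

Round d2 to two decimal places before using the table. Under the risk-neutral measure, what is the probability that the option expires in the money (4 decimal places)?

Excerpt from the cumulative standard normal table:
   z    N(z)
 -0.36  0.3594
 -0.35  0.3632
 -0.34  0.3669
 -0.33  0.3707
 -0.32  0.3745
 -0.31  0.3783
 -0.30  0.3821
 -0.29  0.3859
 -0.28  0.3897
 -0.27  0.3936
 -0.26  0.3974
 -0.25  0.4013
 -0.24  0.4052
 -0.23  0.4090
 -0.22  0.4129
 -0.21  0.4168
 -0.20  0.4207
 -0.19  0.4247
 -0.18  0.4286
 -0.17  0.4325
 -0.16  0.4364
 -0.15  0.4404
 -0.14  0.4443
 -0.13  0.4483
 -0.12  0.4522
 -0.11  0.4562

σ√T = 0.31·√2 = 0.4384
d₁ = [ln(310/260) + (0.074 − 0.059 + 0.31²/2)·2] / 0.4384 = [0.1759 + 0.1261] / 0.4384 = 0.6888 ⇒ 0.69
d₂ = d₁ − σ√T = 0.6888 − 0.4384 = 0.2504 ⇒ 0.25
Pr(exercise) under Q = N(−d₂) = N(-0.25) = 0.4013

0.4013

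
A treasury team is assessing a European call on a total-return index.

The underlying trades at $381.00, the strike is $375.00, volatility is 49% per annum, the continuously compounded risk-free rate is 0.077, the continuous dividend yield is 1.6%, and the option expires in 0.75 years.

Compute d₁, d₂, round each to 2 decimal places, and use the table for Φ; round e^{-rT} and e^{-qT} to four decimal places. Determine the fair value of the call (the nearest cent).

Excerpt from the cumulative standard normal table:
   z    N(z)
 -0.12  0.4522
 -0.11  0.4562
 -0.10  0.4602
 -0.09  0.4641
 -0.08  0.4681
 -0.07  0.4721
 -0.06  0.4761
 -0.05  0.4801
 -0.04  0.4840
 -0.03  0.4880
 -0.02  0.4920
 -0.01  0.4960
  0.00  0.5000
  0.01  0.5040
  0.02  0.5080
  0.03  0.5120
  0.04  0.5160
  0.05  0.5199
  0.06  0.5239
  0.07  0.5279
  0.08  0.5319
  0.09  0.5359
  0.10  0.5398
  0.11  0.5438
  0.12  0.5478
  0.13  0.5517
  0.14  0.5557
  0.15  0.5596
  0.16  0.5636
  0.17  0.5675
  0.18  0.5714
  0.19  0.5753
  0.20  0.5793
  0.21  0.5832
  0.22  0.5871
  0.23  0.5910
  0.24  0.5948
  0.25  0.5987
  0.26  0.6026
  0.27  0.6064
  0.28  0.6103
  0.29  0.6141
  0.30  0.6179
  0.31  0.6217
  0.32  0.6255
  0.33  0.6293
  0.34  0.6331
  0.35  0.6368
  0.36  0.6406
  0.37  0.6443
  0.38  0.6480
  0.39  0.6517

$74.06

T = 0.75;  σ√T = 0.4244
ln(S/K) + (r − q + σ²/2)T = ln(381/375) + (0.077 − 0.016 + 0.49²/2)·0.75 = 0.0159 + 0.1358 = 0.1517
d₁ = 0.1517 / 0.4244 = 0.3574 → 0.36
d₂ = d₁ − σ√T = 0.3574 − 0.4244 = -0.0670 → -0.07
e^(−qT) = e^(−0.016·0.75) = 0.9881;  e^(−rT) = e^(−0.077·0.75) = 0.9439
N(d₁) = N(0.36) = 0.6406;  N(d₂) = N(-0.07) = 0.4721
C = 381·0.9881·0.6406 − 375·0.9439·0.4721 = 241.1642 − 167.1057 = 74.0585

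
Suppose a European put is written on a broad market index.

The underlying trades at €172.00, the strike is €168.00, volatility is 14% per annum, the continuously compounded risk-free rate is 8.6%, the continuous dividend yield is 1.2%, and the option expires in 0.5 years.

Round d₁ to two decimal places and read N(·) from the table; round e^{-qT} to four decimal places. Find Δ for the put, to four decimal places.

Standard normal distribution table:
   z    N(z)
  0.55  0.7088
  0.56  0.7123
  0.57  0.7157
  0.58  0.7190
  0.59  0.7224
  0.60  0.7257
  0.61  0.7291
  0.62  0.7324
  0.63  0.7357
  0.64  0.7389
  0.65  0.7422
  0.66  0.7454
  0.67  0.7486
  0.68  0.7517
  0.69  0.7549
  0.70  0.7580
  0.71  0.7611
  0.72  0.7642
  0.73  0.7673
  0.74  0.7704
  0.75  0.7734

-0.2531

T = 0.5;  σ√T = 0.0990
d₁ = [ln(172/168) + (0.086 − 0.012 + 0.14²/2)·0.5] / 0.0990 = [0.0235 + 0.0419] / 0.0990 = 0.6609 → 0.66
N(d₁) = N(0.66) = 0.7454
Δ_put = exp(−qT)·(N(d₁) − 1) = 0.9940·(0.7454 − 1) = -0.2531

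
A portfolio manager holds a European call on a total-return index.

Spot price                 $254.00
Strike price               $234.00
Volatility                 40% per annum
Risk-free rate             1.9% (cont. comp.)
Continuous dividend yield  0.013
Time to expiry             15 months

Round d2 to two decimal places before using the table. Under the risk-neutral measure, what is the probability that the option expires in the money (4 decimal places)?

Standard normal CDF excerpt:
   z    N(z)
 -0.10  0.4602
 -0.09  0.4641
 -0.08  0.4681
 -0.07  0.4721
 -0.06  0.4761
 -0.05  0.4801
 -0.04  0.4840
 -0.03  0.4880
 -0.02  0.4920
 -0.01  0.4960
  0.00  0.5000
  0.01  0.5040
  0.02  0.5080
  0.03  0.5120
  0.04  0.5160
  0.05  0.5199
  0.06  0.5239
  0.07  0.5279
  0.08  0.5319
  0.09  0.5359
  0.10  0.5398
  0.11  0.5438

σ√T = 0.4 × 1.1180 = 0.4472
d₁ = [ln(254/234) + (0.019 − 0.013 + 0.4²/2)·1.25] / 0.4472 = [0.0820 + 0.1075] / 0.4472 = 0.4238 → 0.42
d₂ = d₁ − σ√T = 0.4238 − 0.4472 = -0.0234 → -0.02
Pr(exercise) under Q = N(d₂) = 0.4920

0.4920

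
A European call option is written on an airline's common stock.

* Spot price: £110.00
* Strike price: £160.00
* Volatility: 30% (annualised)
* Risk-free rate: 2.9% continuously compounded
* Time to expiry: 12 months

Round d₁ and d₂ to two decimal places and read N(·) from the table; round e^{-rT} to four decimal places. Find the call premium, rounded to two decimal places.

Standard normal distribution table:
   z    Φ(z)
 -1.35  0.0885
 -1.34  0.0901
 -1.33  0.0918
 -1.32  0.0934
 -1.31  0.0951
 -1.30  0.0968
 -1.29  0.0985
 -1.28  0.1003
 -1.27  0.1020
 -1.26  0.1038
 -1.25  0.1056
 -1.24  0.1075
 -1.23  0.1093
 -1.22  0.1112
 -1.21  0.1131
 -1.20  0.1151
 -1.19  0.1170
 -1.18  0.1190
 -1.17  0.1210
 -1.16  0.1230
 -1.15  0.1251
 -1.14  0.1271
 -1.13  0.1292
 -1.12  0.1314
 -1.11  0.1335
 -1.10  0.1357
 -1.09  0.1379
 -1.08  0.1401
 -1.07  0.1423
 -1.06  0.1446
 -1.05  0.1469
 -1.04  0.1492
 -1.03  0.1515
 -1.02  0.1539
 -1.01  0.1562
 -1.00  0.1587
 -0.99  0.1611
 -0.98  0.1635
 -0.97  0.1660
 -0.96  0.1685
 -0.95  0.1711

£2.41

T = 1;  σ√T = 0.3000
d₁ = [ln(110/160) + (0.029 + 0.3²/2)·1] / 0.3000 = [-0.3747 + 0.0740] / 0.3000 = -1.0023 ≈ -1.00
d₂ = d₁ − σ√T = -1.0023 − 0.3000 = -1.3023 ≈ -1.30
exp(−rT) = exp(−0.029·1) = 0.9714
N(d₁) = N(-1.00) = 0.1587;  N(d₂) = N(-1.30) = 0.0968
C = 110·0.1587 − 160·0.9714·0.0968 = 17.4570 − 15.0450 = 2.4120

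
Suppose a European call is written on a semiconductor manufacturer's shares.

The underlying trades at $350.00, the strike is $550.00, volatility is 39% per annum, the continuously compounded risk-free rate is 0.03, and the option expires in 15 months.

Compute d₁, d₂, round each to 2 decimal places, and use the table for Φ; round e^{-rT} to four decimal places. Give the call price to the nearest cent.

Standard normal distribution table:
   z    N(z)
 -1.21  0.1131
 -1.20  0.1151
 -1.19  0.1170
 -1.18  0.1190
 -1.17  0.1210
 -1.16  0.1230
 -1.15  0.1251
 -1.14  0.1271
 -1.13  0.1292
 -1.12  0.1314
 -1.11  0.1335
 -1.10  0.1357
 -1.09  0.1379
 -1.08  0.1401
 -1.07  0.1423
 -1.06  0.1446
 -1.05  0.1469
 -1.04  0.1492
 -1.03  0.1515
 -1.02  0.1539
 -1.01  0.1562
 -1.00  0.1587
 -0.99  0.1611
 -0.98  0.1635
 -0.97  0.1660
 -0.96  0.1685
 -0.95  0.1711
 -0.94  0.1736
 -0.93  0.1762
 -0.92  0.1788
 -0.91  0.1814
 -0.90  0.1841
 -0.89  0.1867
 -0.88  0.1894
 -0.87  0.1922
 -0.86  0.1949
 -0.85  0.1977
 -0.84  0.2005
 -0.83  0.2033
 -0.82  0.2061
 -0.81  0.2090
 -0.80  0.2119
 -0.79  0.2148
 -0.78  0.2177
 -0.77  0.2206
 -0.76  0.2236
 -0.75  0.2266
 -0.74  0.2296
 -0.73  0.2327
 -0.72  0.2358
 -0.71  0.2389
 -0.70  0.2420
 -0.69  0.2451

T = 1.25;  σ√T = 0.4360
d₁ = [ln(350/550) + (0.03 + 0.39²/2)·1.25] / 0.4360 = [-0.4520 + 0.1326] / 0.4360 = -0.7326 → -0.73
d₂ = d₁ − σ√T = -0.7326 − 0.4360 = -1.1686 → -1.17
exp(−rT) = exp(−0.03·1.25) = 0.9632
C = 350·N(-0.73) − 550·0.9632·N(-1.17) = 350·0.2327 − 550·0.9632·0.1210 = 81.4450 − 64.1010 = 17.3440

$17.34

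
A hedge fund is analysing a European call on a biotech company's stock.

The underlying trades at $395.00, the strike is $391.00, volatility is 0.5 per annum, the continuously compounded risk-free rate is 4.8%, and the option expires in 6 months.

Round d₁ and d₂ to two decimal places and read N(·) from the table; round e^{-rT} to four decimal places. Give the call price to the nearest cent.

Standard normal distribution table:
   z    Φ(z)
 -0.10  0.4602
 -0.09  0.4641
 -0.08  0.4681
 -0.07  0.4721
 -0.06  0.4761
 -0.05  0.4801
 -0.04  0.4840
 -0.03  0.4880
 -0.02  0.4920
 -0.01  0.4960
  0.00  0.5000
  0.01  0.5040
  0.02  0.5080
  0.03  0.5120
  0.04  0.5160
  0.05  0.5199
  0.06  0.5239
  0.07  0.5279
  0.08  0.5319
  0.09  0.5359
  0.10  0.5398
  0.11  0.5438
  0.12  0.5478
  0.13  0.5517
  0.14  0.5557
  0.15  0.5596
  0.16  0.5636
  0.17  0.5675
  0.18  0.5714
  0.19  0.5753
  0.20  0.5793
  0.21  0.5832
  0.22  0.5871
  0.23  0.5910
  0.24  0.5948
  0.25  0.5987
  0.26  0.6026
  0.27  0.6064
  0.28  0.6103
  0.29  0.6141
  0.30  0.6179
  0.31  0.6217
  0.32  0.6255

T = 0.5;  σ√T = 0.3536
d₁ = [ln(395/391) + (0.048 + 0.5²/2)·0.5] / 0.3536 = [0.0102 + 0.0865] / 0.3536 = 0.2734 which rounds to 0.27
d₂ = d₁ − σ√T = 0.2734 − 0.3536 = -0.0801 which rounds to -0.08
e^(−rT) = e^(−0.048·0.5) = 0.9763
N(d₁) = N(0.27) = 0.6064;  N(d₂) = N(-0.08) = 0.4681
C = 395·0.6064 − 391·0.9763·0.4681 = 239.5280 − 178.6894 = 60.8386

$60.84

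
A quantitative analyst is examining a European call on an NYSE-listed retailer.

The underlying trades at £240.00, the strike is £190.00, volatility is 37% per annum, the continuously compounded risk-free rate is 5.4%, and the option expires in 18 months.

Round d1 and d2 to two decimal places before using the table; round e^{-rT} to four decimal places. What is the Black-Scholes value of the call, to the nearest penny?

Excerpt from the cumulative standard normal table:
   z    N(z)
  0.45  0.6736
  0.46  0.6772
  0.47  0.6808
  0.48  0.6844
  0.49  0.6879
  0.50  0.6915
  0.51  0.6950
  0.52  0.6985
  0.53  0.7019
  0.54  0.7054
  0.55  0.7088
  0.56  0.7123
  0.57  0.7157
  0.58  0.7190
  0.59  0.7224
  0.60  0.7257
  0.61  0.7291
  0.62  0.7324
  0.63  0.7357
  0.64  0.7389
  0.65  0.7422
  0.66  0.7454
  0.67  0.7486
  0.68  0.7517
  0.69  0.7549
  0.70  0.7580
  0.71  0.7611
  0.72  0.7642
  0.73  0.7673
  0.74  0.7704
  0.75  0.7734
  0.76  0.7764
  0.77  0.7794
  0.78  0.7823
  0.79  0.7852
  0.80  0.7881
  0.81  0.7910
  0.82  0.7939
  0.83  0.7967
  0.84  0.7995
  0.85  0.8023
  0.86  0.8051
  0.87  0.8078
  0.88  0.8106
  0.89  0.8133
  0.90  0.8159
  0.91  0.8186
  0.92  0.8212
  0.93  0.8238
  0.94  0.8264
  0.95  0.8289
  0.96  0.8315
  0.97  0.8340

σ√T = 0.37·√1.5 = 0.4532
d₁ = [ln(240/190) + (0.054 + 0.37²/2)·1.5] / 0.4532 = [0.2336 + 0.1837] / 0.4532 = 0.9209 ⇒ 0.92
d₂ = d₁ − σ√T = 0.9209 − 0.4532 = 0.4677 ⇒ 0.47
exp(−rT) = exp(−0.054·1.5) = 0.9222
C = 240·N(0.92) − 190·0.9222·N(0.47) = 240·0.8212 − 190·0.9222·0.6808 = 197.0880 − 119.2884 = 77.7996

£77.80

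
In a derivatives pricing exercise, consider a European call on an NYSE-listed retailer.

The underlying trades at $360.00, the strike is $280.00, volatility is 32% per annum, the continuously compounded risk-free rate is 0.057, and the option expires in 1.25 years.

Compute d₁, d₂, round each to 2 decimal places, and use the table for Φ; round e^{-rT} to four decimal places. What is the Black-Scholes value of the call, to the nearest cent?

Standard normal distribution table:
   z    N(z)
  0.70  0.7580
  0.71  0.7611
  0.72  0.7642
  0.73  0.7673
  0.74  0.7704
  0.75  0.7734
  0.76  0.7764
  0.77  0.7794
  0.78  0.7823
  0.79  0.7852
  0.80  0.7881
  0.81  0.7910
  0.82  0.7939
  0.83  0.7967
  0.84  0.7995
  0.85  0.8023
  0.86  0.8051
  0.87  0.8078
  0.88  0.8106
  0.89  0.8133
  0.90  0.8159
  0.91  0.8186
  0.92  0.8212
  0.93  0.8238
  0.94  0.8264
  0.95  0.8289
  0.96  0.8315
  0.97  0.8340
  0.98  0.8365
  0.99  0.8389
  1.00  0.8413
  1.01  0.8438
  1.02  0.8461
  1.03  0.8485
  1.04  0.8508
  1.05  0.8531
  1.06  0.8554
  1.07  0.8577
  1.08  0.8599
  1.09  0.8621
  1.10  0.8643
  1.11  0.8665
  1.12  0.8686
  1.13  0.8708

$110.31

σ√T = 0.32·√1.25 = 0.3578
d₁ = [ln(360/280) + (0.057 + ½·0.32²)·1.25] / (σ√T) = (0.2513 + 0.1353) / 0.3578 = 1.0805 ⇒ 1.08
d₂ = 1.0805 − 0.3578 = 0.7227 ⇒ 0.72
e^(−rT) = e^(−0.057·1.25) = 0.9312
N(d₁) = N(1.08) = 0.8599;  N(d₂) = N(0.72) = 0.7642
C = 360·0.8599 − 280·0.9312·0.7642 = 309.5640 − 199.2545 = 110.3095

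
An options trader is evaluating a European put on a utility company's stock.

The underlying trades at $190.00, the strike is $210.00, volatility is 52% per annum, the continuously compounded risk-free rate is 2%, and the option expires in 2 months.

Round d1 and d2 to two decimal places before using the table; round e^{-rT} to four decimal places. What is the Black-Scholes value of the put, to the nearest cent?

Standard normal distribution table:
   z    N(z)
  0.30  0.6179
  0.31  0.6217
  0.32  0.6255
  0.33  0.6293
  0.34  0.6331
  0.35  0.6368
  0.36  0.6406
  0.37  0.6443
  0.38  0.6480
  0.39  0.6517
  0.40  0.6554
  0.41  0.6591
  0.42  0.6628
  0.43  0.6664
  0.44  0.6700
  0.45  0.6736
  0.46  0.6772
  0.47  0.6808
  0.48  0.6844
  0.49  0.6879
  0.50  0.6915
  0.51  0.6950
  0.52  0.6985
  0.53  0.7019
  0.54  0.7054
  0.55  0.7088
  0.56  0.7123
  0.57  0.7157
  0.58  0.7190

$28.10

σ√T = 0.52 × 0.4082 = 0.2123
d₁ = [ln(190/210) + (0.02 + ½·0.52²)·0.1667] / (σ√T) = (-0.1001 + 0.0259) / 0.2123 = -0.3496 which rounds to -0.35
d₂ = -0.3496 − 0.2123 = -0.5619 which rounds to -0.56
e^(−rT) = e^(−0.02·0.1667) = 0.9967
N(−d₂) = N(0.56) = 0.7123;  N(−d₁) = N(0.35) = 0.6368
P = 210·0.9967·0.7123 − 190·0.6368 = 149.0894 − 120.9920 = 28.0974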